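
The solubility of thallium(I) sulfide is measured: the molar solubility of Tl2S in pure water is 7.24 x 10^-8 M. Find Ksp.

Ksp = 1.52 × 10^-21

Tl2S(s) <=> 2 Tl^+ + S^2-
Let s = molar solubility. Then [Tl^+] = 2s and [S^2-] = s.
Ksp = [Tl^+]^2[S^2-]
So Ksp = (2s)^2 × s = 4s^3
With s = 7.24 × 10^-8: Ksp = 1.52 × 10^-21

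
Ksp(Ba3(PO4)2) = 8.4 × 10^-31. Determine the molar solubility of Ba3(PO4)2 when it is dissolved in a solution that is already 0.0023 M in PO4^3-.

s = 1.8 × 10^-9 M

Ba3(PO4)2(s) ⇌ 3 Ba^2+ + 2 PO4^3-
Ksp = [Ba^2+]^3[PO4^3-]^2
Let s = moles of Ba3(PO4)2 that dissolve per litre. [Ba^2+] = 3s, [PO4^3-] = 0.0023 + 2s ≈ 0.0023 (common-ion effect: PO4^3- is already 0.0023 M).
Ksp ≈ (3s)^3 × (0.0023)^2
s = 1.8 × 10^-9 M
Check: 2s = 3.6 × 10^-9 ≪ 0.0023, so the approximation is valid.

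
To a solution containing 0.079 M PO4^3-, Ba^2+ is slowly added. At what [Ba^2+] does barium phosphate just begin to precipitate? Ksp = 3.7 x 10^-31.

[Ba^2+] = 3.9e-10 M

Ba3(PO4)2(s) ⇌ 3 Ba^2+(aq) + 2 PO4^3-(aq)
Ksp = [Ba^2+]^3[PO4^3-]^2
Precipitation begins when Q = Ksp. With [PO4^3-] = 0.079 M:
3.7 x 10^-31 = (0.079)^2 × [Ba^2+]^3
[Ba^2+] = (3.7 x 10^-31 / 6.24 × 10^-3)^(1/3) = 3.9 x 10^-10 M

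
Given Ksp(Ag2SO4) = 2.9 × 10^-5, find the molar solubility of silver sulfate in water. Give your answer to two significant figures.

Ag2SO4(s) <=> 2 Ag^+ + SO4^2-
Ksp = [Ag^+]^2[SO4^2-]
With molar solubility s: [Ag^+] = 2s, [SO4^2-] = s.
So Ksp = (2s)^2 × s = 4s^3
s = (2.9 × 10^-5 / 4)^(1/3) = 1.9 × 10^-2 M

s = 1.9 × 10^-2 M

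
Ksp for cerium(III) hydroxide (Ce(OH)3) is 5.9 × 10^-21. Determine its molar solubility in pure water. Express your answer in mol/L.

Ce(OH)3(s) <=> Ce^3+(aq) + 3 OH^-(aq)
Ksp = [Ce^3+][OH^-]^3
With molar solubility s: [Ce^3+] = s, [OH^-] = 3s.
Substituting: Ksp = s(3s)^3 = 27s^4
s^4 = 5.9 × 10^-21 / 27, so s = 3.8 × 10^-6 M

3.8 × 10^-6 M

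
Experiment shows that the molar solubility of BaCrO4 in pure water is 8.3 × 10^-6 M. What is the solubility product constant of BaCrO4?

BaCrO4(s) ⇌ Ba^2+(aq) + CrO4^2-(aq)
With molar solubility s: [Ba^2+] = s, [CrO4^2-] = s.
Ksp = [Ba^2+][CrO4^2-]
Ksp = s^2
With s = 8.3 × 10^-6: Ksp = 6.9 × 10^-11

Ksp ≈ 6.9 × 10^-11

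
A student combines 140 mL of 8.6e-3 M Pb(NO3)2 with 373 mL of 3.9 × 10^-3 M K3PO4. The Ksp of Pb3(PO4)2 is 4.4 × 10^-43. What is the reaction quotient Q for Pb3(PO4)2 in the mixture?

Q = 1.0 × 10^-13

Total volume = 140 + 373 = 513 mL.
[Pb^2+] = 8.6 × 10^-3 × (140/513) = 2.35 x 10^-3 M
[PO4^3-] = 3.9 × 10^-3 × (373/513) = 2.84 × 10^-3 M
Pb3(PO4)2(s) ⇌ 3 Pb^2+(aq) + 2 PO4^3-(aq), so Q = [Pb^2+]^3[PO4^3-]^2
Q = (2.35 × 10^-3)^3(2.84 x 10^-3)^2 = 1.0 × 10^-13
Q > Ksp, so Pb3(PO4)2 will precipitate.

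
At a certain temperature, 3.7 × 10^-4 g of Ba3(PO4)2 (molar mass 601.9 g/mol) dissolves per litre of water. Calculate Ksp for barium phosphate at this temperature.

Molar solubility s = (3.7 × 10^-4 g/L) / (601.9 g/mol) = 6.15 × 10^-7 M.
Ba3(PO4)2(s) ⇌ 3 Ba^2+(aq) + 2 PO4^3-(aq)
If s mol/L of Ba3(PO4)2 dissolves, [Ba^2+] = 3s and [PO4^3-] = 2s.
Ksp = [Ba^2+]^3[PO4^3-]^2
Ksp = (3s)^3(2s)^2 = 108s^5
Ksp = 108 × (6.15 × 10^-7)^5 = 9.5 × 10^-30

Ksp ≈ 9.5e-30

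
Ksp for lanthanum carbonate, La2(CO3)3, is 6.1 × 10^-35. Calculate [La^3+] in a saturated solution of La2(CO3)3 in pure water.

La2(CO3)3(s) ⇌ 2 La^3+(aq) + 3 CO3^2-(aq)
Ksp = [La^3+]^2[CO3^2-]^3
With molar solubility s: [La^3+] = 2s, [CO3^2-] = 3s.
Substituting: Ksp = (2s)^2(3s)^3 = 108s^5
s = (6.1 × 10^-35 / 108)^(1/5) = 5.63 x 10^-8 M
[La^3+] = 2s = 1.1 × 10^-7 M

1.1 × 10^-7 M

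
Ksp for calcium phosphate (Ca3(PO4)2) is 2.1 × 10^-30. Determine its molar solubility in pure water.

Ca3(PO4)2(s) ⇌ 3 Ca^2+ + 2 PO4^3-
Ksp = [Ca^2+]^3[PO4^3-]^2
Let s = molar solubility. Then [Ca^2+] = 3s and [PO4^3-] = 2s.
Ksp = (3s)^3(2s)^2 = 108s^5
s = (2.1 × 10^-30 / 108)^(1/5) = 4.5 x 10^-7 M

s = 4.5 × 10^-7 M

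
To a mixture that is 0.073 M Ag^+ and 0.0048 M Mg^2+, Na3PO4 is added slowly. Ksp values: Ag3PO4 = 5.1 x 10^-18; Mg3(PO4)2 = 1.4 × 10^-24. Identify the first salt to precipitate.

Ag3PO4

Precipitation of each salt starts when its ion product equals its Ksp.
For Ag3PO4: 5.1 x 10^-18 = (0.073)^3 × [PO4^3-]  ⇒  [PO4^3-] = 1.3 × 10^-14 M.
For Mg3(PO4)2: 1.4 × 10^-24 = (0.0048)^3 × [PO4^3-]^2  ⇒  [PO4^3-] = 3.6 x 10^-9 M.
The salt with the lower threshold [PO4^3-] precipitates first: Ag3PO4.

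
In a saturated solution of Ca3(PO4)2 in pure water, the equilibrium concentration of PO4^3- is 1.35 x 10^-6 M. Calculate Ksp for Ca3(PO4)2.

Ksp ≈ 1.51 × 10^-29

Ca3(PO4)2(s) ⇌ 3 Ca^2+ + 2 PO4^3-
Stoichiometry gives [Ca^2+] = (3/2)[PO4^3-] = 2.025 x 10^-6 M.
Ksp = [Ca^2+]^3[PO4^3-]^2
Ksp = (2.025 × 10^-6)^3 × (1.35 × 10^-6)^2 = 1.51 x 10^-29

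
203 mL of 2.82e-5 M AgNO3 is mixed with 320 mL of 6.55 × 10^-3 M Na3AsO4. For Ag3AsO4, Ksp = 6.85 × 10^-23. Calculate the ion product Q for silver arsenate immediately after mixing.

5.26 x 10^-18

Total volume = 203 + 320 = 523 mL.
[Ag^+] = 2.82 x 10^-5 × (203/523) = 1.095 × 10^-5 M
[AsO4^3-] = 6.55 x 10^-3 × (320/523) = 4.008 x 10^-3 M
Ag3AsO4(s) ⇌ 3 Ag^+ + AsO4^3-, so Q = [Ag^+]^3[AsO4^3-]
Q = (1.095 x 10^-5)^3(4.008 × 10^-3) = 5.26 × 10^-18
Q > Ksp, so Ag3AsO4 will precipitate.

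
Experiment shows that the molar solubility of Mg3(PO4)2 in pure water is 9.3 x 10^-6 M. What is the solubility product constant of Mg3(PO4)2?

7.5 × 10^-24

Mg3(PO4)2(s) ⇌ 3 Mg^2+ + 2 PO4^3-
With molar solubility s: [Mg^2+] = 3s, [PO4^3-] = 2s.
Ksp = [Mg^2+]^3[PO4^3-]^2
So Ksp = (3s)^3 × (2s)^2 = 108s^5
Ksp = 108 × (9.3 x 10^-6)^5 = 7.5 x 10^-24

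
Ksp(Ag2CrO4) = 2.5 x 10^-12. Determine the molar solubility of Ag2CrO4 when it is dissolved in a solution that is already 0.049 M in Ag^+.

s = 1.0e-9 M

Ag2CrO4(s) ⇌ 2 Ag^+ + CrO4^2-
Ksp = [Ag^+]^2[CrO4^2-]
Let s = moles of Ag2CrO4 that dissolve per litre. [Ag^+] = 0.049 + 2s ≈ 0.049, [CrO4^2-] = s (Ksp is small, so little additional dissolves).
Ksp ≈ (0.049)^2 × s
s = 1.0 × 10^-9 M
Check: 2s = 2.1 × 10^-9 ≪ 0.049, so the approximation is valid.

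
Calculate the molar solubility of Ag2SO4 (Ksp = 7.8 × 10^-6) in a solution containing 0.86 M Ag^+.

s ≈ 1.1e-5 M

Ag2SO4(s) ⇌ 2 Ag^+ + SO4^2-
Ksp = [Ag^+]^2[SO4^2-]
If s mol/L dissolves here, [Ag^+] = 0.86 + 2s ≈ 0.86, [SO4^2-] = s (common-ion effect: Ag^+ is already 0.86 M).
Ksp ≈ (0.86)^2 × s
s = 1.1 × 10^-5 M
Check: 2s = 2.1 x 10^-5 ≪ 0.86, so the approximation is valid.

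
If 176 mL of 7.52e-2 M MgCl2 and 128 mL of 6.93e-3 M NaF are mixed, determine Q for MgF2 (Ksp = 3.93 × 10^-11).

Q = 3.71 × 10^-7

Total volume = 176 + 128 = 304 mL.
[Mg^2+] = 7.52 × 10^-2 × (176/304) = 4.354 x 10^-2 M
[F^-] = 6.93 × 10^-3 × (128/304) = 2.918 × 10^-3 M
MgF2(s) ⇌ Mg^2+ + 2 F^-, so Q = [Mg^2+][F^-]^2
Q = (4.354 × 10^-2)(2.918 × 10^-3)^2 = 3.71 × 10^-7
Q > Ksp, so MgF2 will precipitate.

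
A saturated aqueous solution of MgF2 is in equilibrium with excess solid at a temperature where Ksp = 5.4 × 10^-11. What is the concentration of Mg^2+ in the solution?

MgF2(s) ⇌ Mg^2+(aq) + 2 F^-(aq)
Ksp = [Mg^2+][F^-]^2
Let s = molar solubility. Then [Mg^2+] = s and [F^-] = 2s.
So Ksp = s × (2s)^2 = 4s^3
Solving, s = (5.4 × 10^-11/4)^(1/3) = 2.38 x 10^-4 M
[Mg^2+] = s = 2.4 × 10^-4 M

[Mg^2+] ≈ 2.4e-4 M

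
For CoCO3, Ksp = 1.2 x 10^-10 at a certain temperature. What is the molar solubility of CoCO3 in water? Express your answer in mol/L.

s ≈ 1.1e-5 M

CoCO3(s) ⇌ Co^2+(aq) + CO3^2-(aq)
Ksp = [Co^2+][CO3^2-]
With molar solubility s: [Co^2+] = s, [CO3^2-] = s.
Ksp = (s)(s) = s^2
s = √(1.2 x 10^-10) = 1.1 x 10^-5 M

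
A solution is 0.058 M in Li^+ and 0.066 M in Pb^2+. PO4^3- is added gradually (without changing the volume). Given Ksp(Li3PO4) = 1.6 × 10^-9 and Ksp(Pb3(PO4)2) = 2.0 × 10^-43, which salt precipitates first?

Pb3(PO4)2

Each salt begins to precipitate when Q = Ksp, i.e. when [PO4^3-] reaches its threshold.
For Li3PO4: 1.6 × 10^-9 = (0.058)^3 × [PO4^3-]  ⇒  [PO4^3-] = 8.2 × 10^-6 M.
For Pb3(PO4)2: 2.0 × 10^-43 = (0.066)^3 × [PO4^3-]^2  ⇒  [PO4^3-] = 2.6 × 10^-20 M.
The salt with the lower threshold [PO4^3-] precipitates first: Pb3(PO4)2.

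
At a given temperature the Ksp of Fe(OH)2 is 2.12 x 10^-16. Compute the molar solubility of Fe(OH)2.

Fe(OH)2(s) ⇌ Fe^2+(aq) + 2 OH^-(aq)
Ksp = [Fe^2+][OH^-]^2
For each mole of Fe(OH)2 that dissolves: [Fe^2+] = s, [OH^-] = 2s.
So Ksp = s × (2s)^2 = 4s^3
s = (2.12 x 10^-16 / 4)^(1/3) = 3.76 × 10^-6 M

s ≈ 3.76 × 10^-6 M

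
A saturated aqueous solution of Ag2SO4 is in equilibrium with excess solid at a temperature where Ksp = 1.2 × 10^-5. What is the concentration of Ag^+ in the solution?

[Ag^+] = 2.9e-2 M

Ag2SO4(s) ⇌ 2 Ag^+(aq) + SO4^2-(aq)
Ksp = [Ag^+]^2[SO4^2-]
With molar solubility s: [Ag^+] = 2s, [SO4^2-] = s.
Substituting: Ksp = (2s)^2s = 4s^3
Solving, s = (1.2 × 10^-5/4)^(1/3) = 1.44 × 10^-2 M
[Ag^+] = 2s = 2.9 × 10^-2 M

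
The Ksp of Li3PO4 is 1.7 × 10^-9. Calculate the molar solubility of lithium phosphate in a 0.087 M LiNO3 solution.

Li3PO4(s) ⇌ 3 Li^+ + PO4^3-
Ksp = [Li^+]^3[PO4^3-]
If s mol/L dissolves here, [Li^+] = 0.087 + 3s ≈ 0.087, [PO4^3-] = s (common-ion effect: Li^+ is already 0.087 M).
Ksp ≈ (0.087)^3 × s
s = 2.6 × 10^-6 M
Check: 3s = 7.7 × 10^-6 ≪ 0.087, so the approximation is valid.

2.6e-6 M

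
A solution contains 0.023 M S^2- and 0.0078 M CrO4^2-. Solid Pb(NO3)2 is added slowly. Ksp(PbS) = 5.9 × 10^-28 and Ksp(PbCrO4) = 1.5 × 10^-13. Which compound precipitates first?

PbS

Each salt begins to precipitate when Q = Ksp, i.e. when [Pb^2+] reaches its threshold.
For PbS: 5.9 × 10^-28 = 0.023 × [Pb^2+]  ⇒  [Pb^2+] = 2.6 × 10^-26 M.
For PbCrO4: 1.5 × 10^-13 = 0.0078 × [Pb^2+]  ⇒  [Pb^2+] = 1.9 x 10^-11 M.
The salt with the lower threshold [Pb^2+] precipitates first: PbS.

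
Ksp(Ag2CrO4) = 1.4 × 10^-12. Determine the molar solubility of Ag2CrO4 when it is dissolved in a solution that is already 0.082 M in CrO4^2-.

Ag2CrO4(s) ⇌ 2 Ag^+(aq) + CrO4^2-(aq)
Ksp = [Ag^+]^2[CrO4^2-]
Let s = moles of Ag2CrO4 that dissolve per litre. [Ag^+] = 2s, [CrO4^2-] = 0.082 + s ≈ 0.082 (common-ion effect: CrO4^2- is already 0.082 M).
Ksp ≈ (2s)^2 × 0.082
s = 2.1 x 10^-6 M
Check: s = 2.1 x 10^-6 ≪ 0.082, so the approximation is valid.

s ≈ 2.1e-6 M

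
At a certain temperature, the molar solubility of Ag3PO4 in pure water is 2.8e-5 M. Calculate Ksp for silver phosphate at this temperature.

Ksp ≈ 1.7 × 10^-17

Ag3PO4(s) ⇌ 3 Ag^+(aq) + PO4^3-(aq)
If s mol/L of Ag3PO4 dissolves, [Ag^+] = 3s and [PO4^3-] = s.
Ksp = [Ag^+]^3[PO4^3-]
Substituting: Ksp = (3s)^3s = 27s^4
With s = 2.8 × 10^-5: Ksp = 1.7 × 10^-17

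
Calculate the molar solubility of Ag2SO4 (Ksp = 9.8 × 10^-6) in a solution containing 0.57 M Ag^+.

Ag2SO4(s) ⇌ 2 Ag^+(aq) + SO4^2-(aq)
Ksp = [Ag^+]^2[SO4^2-]
Let s = moles of Ag2SO4 that dissolve per litre. [Ag^+] = 0.57 + 2s ≈ 0.57, [SO4^2-] = s (common-ion effect: Ag^+ is already 0.57 M).
Ksp ≈ (0.57)^2 × s
s = 3.0 x 10^-5 M
Check: 2s = 6.0 x 10^-5 ≪ 0.57, so the approximation is valid.

3.0 × 10^-5 M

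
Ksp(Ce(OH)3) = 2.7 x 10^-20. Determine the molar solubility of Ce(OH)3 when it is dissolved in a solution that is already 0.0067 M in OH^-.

Ce(OH)3(s) ⇌ Ce^3+ + 3 OH^-
Ksp = [Ce^3+][OH^-]^3
Let s = moles of Ce(OH)3 that dissolve per litre. [Ce^3+] = s, [OH^-] = 0.0067 + 3s ≈ 0.0067 (since the OH^- already present dominates).
Ksp ≈ s × (0.0067)^3
s = 9.0 x 10^-14 M
Check: 3s = 2.7 x 10^-13 ≪ 0.0067, so the approximation is valid.

s = 9.0 x 10^-14 M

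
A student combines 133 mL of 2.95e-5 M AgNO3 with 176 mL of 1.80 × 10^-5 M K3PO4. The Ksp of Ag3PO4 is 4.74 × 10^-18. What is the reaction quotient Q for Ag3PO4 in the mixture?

2.10 × 10^-20

Total volume = 133 + 176 = 309 mL.
[Ag^+] = 2.95 × 10^-5 × (133/309) = 1.270 × 10^-5 M
[PO4^3-] = 1.80 × 10^-5 × (176/309) = 1.025 × 10^-5 M
Ag3PO4(s) ⇌ 3 Ag^+ + PO4^3-, so Q = [Ag^+]^3[PO4^3-]
Q = (1.270 × 10^-5)^3(1.025 × 10^-5) = 2.10 x 10^-20
Q < Ksp, so no precipitate of Ag3PO4 forms.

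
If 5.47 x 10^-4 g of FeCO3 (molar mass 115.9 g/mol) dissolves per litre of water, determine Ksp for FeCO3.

Molar solubility s = (5.47 x 10^-4 g/L) / (115.9 g/mol) = 4.720 × 10^-6 M.
FeCO3(s) <=> Fe^2+(aq) + CO3^2-(aq)
With molar solubility s: [Fe^2+] = s, [CO3^2-] = s.
Ksp = [Fe^2+][CO3^2-]
Ksp = (s)(s) = s^2
With s = 4.720 × 10^-6: Ksp = 2.23 × 10^-11

2.23e-11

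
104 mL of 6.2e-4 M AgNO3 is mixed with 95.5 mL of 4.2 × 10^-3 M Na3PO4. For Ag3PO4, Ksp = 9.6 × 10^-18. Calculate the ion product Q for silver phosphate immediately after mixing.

Q ≈ 6.8e-14

Total volume = 104 + 95.5 = 199.5 mL.
[Ag^+] = 6.2 × 10^-4 × (104/199.5) = 3.23 × 10^-4 M
[PO4^3-] = 4.2 × 10^-3 × (95.5/199.5) = 2.01 × 10^-3 M
Ag3PO4(s) <=> 3 Ag^+ + PO4^3-, so Q = [Ag^+]^3[PO4^3-]
Q = (3.23 × 10^-4)^3(2.01 x 10^-3) = 6.8 x 10^-14
Q > Ksp, so Ag3PO4 will precipitate.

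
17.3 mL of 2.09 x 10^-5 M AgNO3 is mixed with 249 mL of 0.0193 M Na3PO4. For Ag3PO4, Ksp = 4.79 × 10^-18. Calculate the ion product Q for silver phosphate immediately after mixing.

Q ≈ 4.52e-20

Total volume = 17.3 + 249 = 266.3 mL.
[Ag^+] = 2.09 × 10^-5 × (17.3/266.3) = 1.358 x 10^-6 M
[PO4^3-] = 1.93 x 10^-2 × (249/266.3) = 1.805 × 10^-2 M
Ag3PO4(s) ⇌ 3 Ag^+(aq) + PO4^3-(aq), so Q = [Ag^+]^3[PO4^3-]
Q = (1.358 × 10^-6)^3(1.805 x 10^-2) = 4.52 × 10^-20
Q < Ksp, so no precipitate of Ag3PO4 forms.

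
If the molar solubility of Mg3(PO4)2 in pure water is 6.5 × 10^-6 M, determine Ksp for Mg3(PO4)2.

Ksp = 1.3 × 10^-24

Mg3(PO4)2(s) ⇌ 3 Mg^2+(aq) + 2 PO4^3-(aq)
For each mole of Mg3(PO4)2 that dissolves: [Mg^2+] = 3s, [PO4^3-] = 2s.
Ksp = [Mg^2+]^3[PO4^3-]^2
Ksp = (3s)^3(2s)^2 = 108s^5
With s = 6.5 × 10^-6: Ksp = 1.3 × 10^-24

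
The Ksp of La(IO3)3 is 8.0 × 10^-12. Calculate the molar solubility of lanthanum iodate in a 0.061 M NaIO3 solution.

La(IO3)3(s) <=> La^3+ + 3 IO3^-
Ksp = [La^3+][IO3^-]^3
Let s = moles of La(IO3)3 that dissolve per litre. [La^3+] = s, [IO3^-] = 0.061 + 3s ≈ 0.061 (Ksp is small, so little additional dissolves).
Ksp ≈ s × (0.061)^3
s = 3.5 × 10^-8 M
Check: 3s = 1.1 x 10^-7 ≪ 0.061, so the approximation is valid.

s = 3.5 × 10^-8 M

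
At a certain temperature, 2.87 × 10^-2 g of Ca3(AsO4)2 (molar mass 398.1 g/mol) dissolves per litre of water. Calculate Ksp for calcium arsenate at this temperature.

Molar solubility s = (2.87 x 10^-2 g/L) / (398.1 g/mol) = 7.209 x 10^-5 M.
Ca3(AsO4)2(s) ⇌ 3 Ca^2+(aq) + 2 AsO4^3-(aq)
With molar solubility s: [Ca^2+] = 3s, [AsO4^3-] = 2s.
Ksp = [Ca^2+]^3[AsO4^3-]^2
So Ksp = (3s)^3 × (2s)^2 = 108s^5
With s = 7.209 × 10^-5: Ksp = 2.10 × 10^-19

Ksp ≈ 2.10 x 10^-19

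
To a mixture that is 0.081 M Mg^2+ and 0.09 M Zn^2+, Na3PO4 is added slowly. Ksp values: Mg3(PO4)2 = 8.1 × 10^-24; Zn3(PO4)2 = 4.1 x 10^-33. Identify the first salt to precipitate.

Each salt begins to precipitate when Q = Ksp, i.e. when [PO4^3-] reaches its threshold.
For Mg3(PO4)2: 8.1 × 10^-24 = (0.081)^3 × [PO4^3-]^2  ⇒  [PO4^3-] = 1.2 × 10^-10 M.
For Zn3(PO4)2: 4.1 x 10^-33 = (0.09)^3 × [PO4^3-]^2  ⇒  [PO4^3-] = 2.4 × 10^-15 M.
The salt with the lower threshold [PO4^3-] precipitates first: Zn3(PO4)2.

Zn3(PO4)2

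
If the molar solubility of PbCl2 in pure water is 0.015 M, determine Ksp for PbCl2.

PbCl2(s) <=> Pb^2+ + 2 Cl^-
With molar solubility s: [Pb^2+] = s, [Cl^-] = 2s.
Ksp = [Pb^2+][Cl^-]^2
Ksp = s(2s)^2 = 4s^3
Ksp = 4 × (1.5 × 10^-2)^3 = 1.4 × 10^-5

Ksp = 1.4 × 10^-5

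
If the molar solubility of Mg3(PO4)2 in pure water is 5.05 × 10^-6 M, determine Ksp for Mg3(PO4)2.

3.55e-25

Mg3(PO4)2(s) ⇌ 3 Mg^2+ + 2 PO4^3-
For each mole of Mg3(PO4)2 that dissolves: [Mg^2+] = 3s, [PO4^3-] = 2s.
Ksp = [Mg^2+]^3[PO4^3-]^2
So Ksp = (3s)^3 × (2s)^2 = 108s^5
Ksp = 108 × (5.05 × 10^-6)^5 = 3.55 × 10^-25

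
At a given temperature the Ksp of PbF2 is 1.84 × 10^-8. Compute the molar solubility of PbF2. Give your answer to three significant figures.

PbF2(s) ⇌ Pb^2+(aq) + 2 F^-(aq)
Ksp = [Pb^2+][F^-]^2
Let s = molar solubility. Then [Pb^2+] = s and [F^-] = 2s.
Substituting: Ksp = s(2s)^2 = 4s^3
Solving, s = (1.84 × 10^-8/4)^(1/3) = 1.66 x 10^-3 M

s ≈ 1.66 × 10^-3 M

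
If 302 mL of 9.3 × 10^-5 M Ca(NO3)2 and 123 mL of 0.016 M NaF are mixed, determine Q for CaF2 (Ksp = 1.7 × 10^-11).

Q ≈ 1.4 × 10^-9

Total volume = 302 + 123 = 425 mL.
[Ca^2+] = 9.3 × 10^-5 × (302/425) = 6.61 × 10^-5 M
[F^-] = 1.6 x 10^-2 × (123/425) = 4.63 × 10^-3 M
CaF2(s) <=> Ca^2+(aq) + 2 F^-(aq), so Q = [Ca^2+][F^-]^2
Q = (6.61 x 10^-5)(4.63 × 10^-3)^2 = 1.4 x 10^-9
Q > Ksp, so CaF2 will precipitate.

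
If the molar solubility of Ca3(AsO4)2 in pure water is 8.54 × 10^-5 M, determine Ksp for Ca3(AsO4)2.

Ksp ≈ 4.91 × 10^-19

Ca3(AsO4)2(s) ⇌ 3 Ca^2+(aq) + 2 AsO4^3-(aq)
For each mole of Ca3(AsO4)2 that dissolves: [Ca^2+] = 3s, [AsO4^3-] = 2s.
Ksp = [Ca^2+]^3[AsO4^3-]^2
Substituting: Ksp = (3s)^3(2s)^2 = 108s^5
With s = 8.54 x 10^-5: Ksp = 4.91 × 10^-19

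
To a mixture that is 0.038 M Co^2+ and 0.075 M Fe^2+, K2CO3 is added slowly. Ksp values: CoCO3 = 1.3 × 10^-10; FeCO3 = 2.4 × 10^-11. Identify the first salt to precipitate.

Precipitation of each salt starts when its ion product equals its Ksp.
For CoCO3: 1.3 × 10^-10 = 0.038 × [CO3^2-]  ⇒  [CO3^2-] = 3.4 × 10^-9 M.
For FeCO3: 2.4 × 10^-11 = 0.075 × [CO3^2-]  ⇒  [CO3^2-] = 3.2 × 10^-10 M.
The salt with the lower threshold [CO3^2-] precipitates first: FeCO3.

FeCO3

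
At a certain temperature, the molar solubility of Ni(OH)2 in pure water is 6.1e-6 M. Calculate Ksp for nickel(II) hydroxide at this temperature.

Ni(OH)2(s) ⇌ Ni^2+(aq) + 2 OH^-(aq)
If s mol/L of Ni(OH)2 dissolves, [Ni^2+] = s and [OH^-] = 2s.
Ksp = [Ni^2+][OH^-]^2
Ksp = s(2s)^2 = 4s^3
With s = 6.1 × 10^-6: Ksp = 9.1 x 10^-16

Ksp = 9.1 × 10^-16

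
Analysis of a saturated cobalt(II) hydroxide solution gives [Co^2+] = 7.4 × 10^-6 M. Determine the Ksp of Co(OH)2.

Ksp = 1.6 x 10^-15

Co(OH)2(s) ⇌ Co^2+(aq) + 2 OH^-(aq)
Stoichiometry gives [OH^-] = (2/1)[Co^2+] = 1.48 × 10^-5 M.
Ksp = [Co^2+][OH^-]^2
Ksp = 7.4 × 10^-6 × (1.48 x 10^-5)^2 = 1.6 × 10^-15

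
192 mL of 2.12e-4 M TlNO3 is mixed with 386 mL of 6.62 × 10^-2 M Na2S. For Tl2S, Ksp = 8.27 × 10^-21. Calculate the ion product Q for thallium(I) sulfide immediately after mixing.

Total volume = 192 + 386 = 578 mL.
[Tl^+] = 2.12 x 10^-4 × (192/578) = 7.042 x 10^-5 M
[S^2-] = 6.62 x 10^-2 × (386/578) = 4.421 × 10^-2 M
Tl2S(s) ⇌ 2 Tl^+(aq) + S^2-(aq), so Q = [Tl^+]^2[S^2-]
Q = (7.042 × 10^-5)^2(4.421 x 10^-2) = 2.19 x 10^-10
Q > Ksp, so Tl2S will precipitate.

2.19 × 10^-10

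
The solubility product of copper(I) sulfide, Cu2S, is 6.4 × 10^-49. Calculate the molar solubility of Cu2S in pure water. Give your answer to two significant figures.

Cu2S(s) <=> 2 Cu^+ + S^2-
Ksp = [Cu^+]^2[S^2-]
For each mole of Cu2S that dissolves: [Cu^+] = 2s, [S^2-] = s.
So Ksp = (2s)^2 × s = 4s^3
s = (6.4 × 10^-49 / 4)^(1/3) = 5.4 × 10^-17 M

s ≈ 5.4e-17 M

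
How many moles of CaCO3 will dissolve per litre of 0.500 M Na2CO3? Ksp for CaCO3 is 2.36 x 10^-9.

CaCO3(s) ⇌ Ca^2+(aq) + CO3^2-(aq)
Ksp = [Ca^2+][CO3^2-]
Let s = moles of CaCO3 that dissolve per litre. [Ca^2+] = s, [CO3^2-] = 0.500 + s ≈ 0.500 (Ksp is small, so little additional dissolves).
Ksp ≈ s × 0.500
s = 4.72 × 10^-9 M
Check: s = 4.7 x 10^-9 ≪ 0.500, so the approximation is valid.

s ≈ 4.72e-9 M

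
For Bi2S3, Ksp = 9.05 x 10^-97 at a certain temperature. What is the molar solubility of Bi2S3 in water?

Bi2S3(s) <=> 2 Bi^3+(aq) + 3 S^2-(aq)
Ksp = [Bi^3+]^2[S^2-]^3
For each mole of Bi2S3 that dissolves: [Bi^3+] = 2s, [S^2-] = 3s.
So Ksp = (2s)^2 × (3s)^3 = 108s^5
s^5 = 9.05 x 10^-97 / 108, so s = 2.42 × 10^-20 M

s ≈ 2.42 × 10^-20 M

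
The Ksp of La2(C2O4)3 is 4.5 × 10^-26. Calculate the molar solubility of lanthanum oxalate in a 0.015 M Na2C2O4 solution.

5.8 × 10^-11 M

La2(C2O4)3(s) <=> 2 La^3+ + 3 C2O4^2-
Ksp = [La^3+]^2[C2O4^2-]^3
Let s be the molar solubility in this solution. [La^3+] = 2s, [C2O4^2-] = 0.015 + 3s ≈ 0.015 (Ksp is small, so little additional dissolves).
Ksp ≈ (2s)^2 × (0.015)^3
s = 5.8 × 10^-11 M
Check: 3s = 1.7 × 10^-10 ≪ 0.015, so the approximation is valid.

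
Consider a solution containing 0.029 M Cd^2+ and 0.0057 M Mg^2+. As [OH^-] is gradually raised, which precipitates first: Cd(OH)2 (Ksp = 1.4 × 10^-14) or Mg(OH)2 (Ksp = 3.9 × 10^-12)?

Cd(OH)2

Precipitation of each salt starts when its ion product equals its Ksp.
For Cd(OH)2: 1.4 × 10^-14 = 0.029 × [OH^-]^2  ⇒  [OH^-] = 6.9 x 10^-7 M.
For Mg(OH)2: 3.9 × 10^-12 = 0.0057 × [OH^-]^2  ⇒  [OH^-] = 2.6 × 10^-5 M.
The salt with the lower threshold [OH^-] precipitates first: Cd(OH)2.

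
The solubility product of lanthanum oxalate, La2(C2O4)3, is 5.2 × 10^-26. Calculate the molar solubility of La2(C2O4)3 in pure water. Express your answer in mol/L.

La2(C2O4)3(s) ⇌ 2 La^3+ + 3 C2O4^2-
Ksp = [La^3+]^2[C2O4^2-]^3
Let s = molar solubility. Then [La^3+] = 2s and [C2O4^2-] = 3s.
Ksp = (2s)^2(3s)^3 = 108s^5
Solving, s = (5.2 × 10^-26/108)^(1/5) = 3.4 x 10^-6 M

s ≈ 3.4e-6 M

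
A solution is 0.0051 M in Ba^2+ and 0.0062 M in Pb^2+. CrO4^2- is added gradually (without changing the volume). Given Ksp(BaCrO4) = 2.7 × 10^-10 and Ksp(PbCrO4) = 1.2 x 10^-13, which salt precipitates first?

PbCrO4

Precipitation of each salt starts when its ion product equals its Ksp.
For BaCrO4: 2.7 × 10^-10 = 0.0051 × [CrO4^2-]  ⇒  [CrO4^2-] = 5.3 × 10^-8 M.
For PbCrO4: 1.2 x 10^-13 = 0.0062 × [CrO4^2-]  ⇒  [CrO4^2-] = 1.9 × 10^-11 M.
The salt with the lower threshold [CrO4^2-] precipitates first: PbCrO4.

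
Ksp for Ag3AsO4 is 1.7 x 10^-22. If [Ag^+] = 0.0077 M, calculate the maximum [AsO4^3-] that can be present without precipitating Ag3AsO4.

Ag3AsO4(s) <=> 3 Ag^+(aq) + AsO4^3-(aq)
Ksp = [Ag^+]^3[AsO4^3-]
Precipitation begins when Q = Ksp. With [Ag^+] = 0.0077 M:
1.7 x 10^-22 = (0.0077)^3 × [AsO4^3-]
[AsO4^3-] = (1.7 x 10^-22 / 4.57 × 10^-7) = 3.7 × 10^-16 M

3.7e-16 M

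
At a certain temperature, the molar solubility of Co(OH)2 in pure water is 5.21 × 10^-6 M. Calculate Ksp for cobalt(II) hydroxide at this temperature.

Co(OH)2(s) ⇌ Co^2+ + 2 OH^-
Let s = molar solubility. Then [Co^2+] = s and [OH^-] = 2s.
Ksp = [Co^2+][OH^-]^2
Ksp = s(2s)^2 = 4s^3
With s = 5.21 × 10^-6: Ksp = 5.66 × 10^-16

5.66 x 10^-16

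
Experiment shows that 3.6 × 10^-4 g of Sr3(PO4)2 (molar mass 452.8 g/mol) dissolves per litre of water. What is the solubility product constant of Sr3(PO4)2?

Molar solubility s = (3.6 × 10^-4 g/L) / (452.8 g/mol) = 7.95 × 10^-7 M.
Sr3(PO4)2(s) ⇌ 3 Sr^2+ + 2 PO4^3-
Let s = molar solubility. Then [Sr^2+] = 3s and [PO4^3-] = 2s.
Ksp = [Sr^2+]^3[PO4^3-]^2
Ksp = (3s)^3(2s)^2 = 108s^5
With s = 7.95 x 10^-7: Ksp = 3.4 × 10^-29

Ksp = 3.4e-29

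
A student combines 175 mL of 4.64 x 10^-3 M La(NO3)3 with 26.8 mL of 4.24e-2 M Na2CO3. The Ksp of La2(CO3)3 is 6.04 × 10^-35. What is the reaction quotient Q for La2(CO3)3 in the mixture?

Total volume = 175 + 26.8 = 201.8 mL.
[La^3+] = 4.64 x 10^-3 × (175/201.8) = 4.024 × 10^-3 M
[CO3^2-] = 4.24 × 10^-2 × (26.8/201.8) = 5.631 × 10^-3 M
La2(CO3)3(s) <=> 2 La^3+(aq) + 3 CO3^2-(aq), so Q = [La^3+]^2[CO3^2-]^3
Q = (4.024 × 10^-3)^2(5.631 x 10^-3)^3 = 2.89 × 10^-12
Q > Ksp, so La2(CO3)3 will precipitate.

Q = 2.89e-12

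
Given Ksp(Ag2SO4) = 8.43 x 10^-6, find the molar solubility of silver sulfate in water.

s = 1.28 × 10^-2 M

Ag2SO4(s) ⇌ 2 Ag^+(aq) + SO4^2-(aq)
Ksp = [Ag^+]^2[SO4^2-]
Let s = molar solubility. Then [Ag^+] = 2s and [SO4^2-] = s.
Ksp = (2s)^2s = 4s^3
s^3 = 8.43 x 10^-6 / 4, so s = 1.28 x 10^-2 M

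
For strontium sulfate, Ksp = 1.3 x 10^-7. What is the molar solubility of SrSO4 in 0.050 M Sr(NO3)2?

2.6e-6 M

SrSO4(s) ⇌ Sr^2+(aq) + SO4^2-(aq)
Ksp = [Sr^2+][SO4^2-]
Let s = moles of SrSO4 that dissolve per litre. [Sr^2+] = 0.050 + s ≈ 0.050, [SO4^2-] = s (since Sr^2+ from Sr(NO3)2 dominates).
Ksp ≈ 0.050 × s
s = 2.6 × 10^-6 M
Check: s = 2.6 x 10^-6 ≪ 0.050, so the approximation is valid.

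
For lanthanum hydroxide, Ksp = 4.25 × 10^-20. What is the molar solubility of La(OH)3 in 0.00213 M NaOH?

s = 4.40 × 10^-12 M

La(OH)3(s) ⇌ La^3+ + 3 OH^-
Ksp = [La^3+][OH^-]^3
Let s be the molar solubility in this solution. [La^3+] = s, [OH^-] = 0.00213 + 3s ≈ 0.00213 (common-ion effect: OH^- is already 0.00213 M).
Ksp ≈ s × (0.00213)^3
s = 4.40 × 10^-12 M
Check: 3s = 1.3 × 10^-11 ≪ 0.00213, so the approximation is valid.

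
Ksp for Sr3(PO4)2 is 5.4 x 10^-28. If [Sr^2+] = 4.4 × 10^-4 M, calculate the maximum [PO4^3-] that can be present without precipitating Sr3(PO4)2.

[PO4^3-] = 2.5 x 10^-9 M

Sr3(PO4)2(s) <=> 3 Sr^2+ + 2 PO4^3-
Ksp = [Sr^2+]^3[PO4^3-]^2
Precipitation begins when Q = Ksp. With [Sr^2+] = 4.4 × 10^-4 M:
5.4 x 10^-28 = (4.4 × 10^-4)^3 × [PO4^3-]^2
[PO4^3-] = (5.4 x 10^-28 / 8.52 × 10^-11)^(1/2) = 2.5 x 10^-9 M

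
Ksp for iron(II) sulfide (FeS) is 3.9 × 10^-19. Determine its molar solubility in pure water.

s ≈ 6.2e-10 M

FeS(s) ⇌ Fe^2+ + S^2-
Ksp = [Fe^2+][S^2-]
If s mol/L of FeS dissolves, [Fe^2+] = s and [S^2-] = s.
Ksp = s × s = s^2
s = √(3.9 × 10^-19) = 6.2 × 10^-10 M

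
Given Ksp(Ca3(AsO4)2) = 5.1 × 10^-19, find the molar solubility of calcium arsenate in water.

Ca3(AsO4)2(s) <=> 3 Ca^2+(aq) + 2 AsO4^3-(aq)
Ksp = [Ca^2+]^3[AsO4^3-]^2
With molar solubility s: [Ca^2+] = 3s, [AsO4^3-] = 2s.
Ksp = (3s)^3(2s)^2 = 108s^5
s^5 = 5.1 × 10^-19 / 108, so s = 8.6 × 10^-5 M

8.6e-5 M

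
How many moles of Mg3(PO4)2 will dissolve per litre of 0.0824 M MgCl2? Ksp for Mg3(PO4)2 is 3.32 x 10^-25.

s = 1.22 x 10^-11 M

Mg3(PO4)2(s) <=> 3 Mg^2+ + 2 PO4^3-
Ksp = [Mg^2+]^3[PO4^3-]^2
If s mol/L dissolves here, [Mg^2+] = 0.0824 + 3s ≈ 0.0824, [PO4^3-] = 2s (Ksp is small, so little additional dissolves).
Ksp ≈ (0.0824)^3 × (2s)^2
s = 1.22 × 10^-11 M
Check: 3s = 3.7 × 10^-11 ≪ 0.0824, so the approximation is valid.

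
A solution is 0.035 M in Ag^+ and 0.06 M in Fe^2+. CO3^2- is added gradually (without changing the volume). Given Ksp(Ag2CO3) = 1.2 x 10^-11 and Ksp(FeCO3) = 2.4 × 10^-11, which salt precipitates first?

Precipitation of each salt starts when its ion product equals its Ksp.
For Ag2CO3: 1.2 x 10^-11 = (0.035)^2 × [CO3^2-]  ⇒  [CO3^2-] = 9.8 x 10^-9 M.
For FeCO3: 2.4 × 10^-11 = 0.06 × [CO3^2-]  ⇒  [CO3^2-] = 4.0 x 10^-10 M.
The salt with the lower threshold [CO3^2-] precipitates first: FeCO3.

FeCO3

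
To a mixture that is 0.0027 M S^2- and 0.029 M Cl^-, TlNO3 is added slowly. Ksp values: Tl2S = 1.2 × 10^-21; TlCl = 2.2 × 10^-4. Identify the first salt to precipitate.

Precipitation of each salt starts when its ion product equals its Ksp.
For Tl2S: 1.2 × 10^-21 = 0.0027 × [Tl^+]^2  ⇒  [Tl^+] = 6.7 × 10^-10 M.
For TlCl: 2.2 × 10^-4 = 0.029 × [Tl^+]  ⇒  [Tl^+] = 7.6 × 10^-3 M.
The salt with the lower threshold [Tl^+] precipitates first: Tl2S.

Tl2S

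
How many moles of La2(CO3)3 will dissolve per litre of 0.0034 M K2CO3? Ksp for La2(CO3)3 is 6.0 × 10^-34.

s = 6.2 × 10^-14 M

La2(CO3)3(s) ⇌ 2 La^3+ + 3 CO3^2-
Ksp = [La^3+]^2[CO3^2-]^3
Let s = moles of La2(CO3)3 that dissolve per litre. [La^3+] = 2s, [CO3^2-] = 0.0034 + 3s ≈ 0.0034 (Ksp is small, so little additional dissolves).
Ksp ≈ (2s)^2 × (0.0034)^3
s = 6.2 × 10^-14 M
Check: 3s = 1.9 x 10^-13 ≪ 0.0034, so the approximation is valid.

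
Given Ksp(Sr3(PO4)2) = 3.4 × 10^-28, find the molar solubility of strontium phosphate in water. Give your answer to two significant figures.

1.3e-6 M

Sr3(PO4)2(s) <=> 3 Sr^2+ + 2 PO4^3-
Ksp = [Sr^2+]^3[PO4^3-]^2
For each mole of Sr3(PO4)2 that dissolves: [Sr^2+] = 3s, [PO4^3-] = 2s.
So Ksp = (3s)^3 × (2s)^2 = 108s^5
s^5 = 3.4 × 10^-28 / 108, so s = 1.3 × 10^-6 M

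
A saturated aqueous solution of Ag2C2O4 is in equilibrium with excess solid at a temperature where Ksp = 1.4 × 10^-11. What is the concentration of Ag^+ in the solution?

Ag2C2O4(s) ⇌ 2 Ag^+ + C2O4^2-
Ksp = [Ag^+]^2[C2O4^2-]
With molar solubility s: [Ag^+] = 2s, [C2O4^2-] = s.
Ksp = (2s)^2s = 4s^3
s = (1.4 × 10^-11 / 4)^(1/3) = 1.52 × 10^-4 M
[Ag^+] = 2s = 3.0 x 10^-4 M

[Ag^+] = 3.0 x 10^-4 M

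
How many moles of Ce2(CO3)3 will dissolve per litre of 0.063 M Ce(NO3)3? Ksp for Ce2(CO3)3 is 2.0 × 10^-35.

5.7 × 10^-12 M

Ce2(CO3)3(s) ⇌ 2 Ce^3+(aq) + 3 CO3^2-(aq)
Ksp = [Ce^3+]^2[CO3^2-]^3
Let s be the molar solubility in this solution. [Ce^3+] = 0.063 + 2s ≈ 0.063, [CO3^2-] = 3s (since Ce^3+ from Ce(NO3)3 dominates).
Ksp ≈ (0.063)^2 × (3s)^3
s = 5.7 × 10^-12 M
Check: 2s = 1.1 × 10^-11 ≪ 0.063, so the approximation is valid.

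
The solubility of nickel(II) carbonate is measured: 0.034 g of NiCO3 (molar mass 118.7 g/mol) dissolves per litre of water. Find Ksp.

Molar solubility s = (3.4 x 10^-2 g/L) / (118.7 g/mol) = 2.86 × 10^-4 M.
NiCO3(s) <=> Ni^2+ + CO3^2-
If s mol/L of NiCO3 dissolves, [Ni^2+] = s and [CO3^2-] = s.
Ksp = [Ni^2+][CO3^2-]
Ksp = (s)(s) = s^2
Ksp = (2.86 x 10^-4)^2 = 8.2 × 10^-8

Ksp ≈ 8.2 × 10^-8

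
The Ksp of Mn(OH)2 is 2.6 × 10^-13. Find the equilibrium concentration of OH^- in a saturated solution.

Mn(OH)2(s) <=> Mn^2+ + 2 OH^-
Ksp = [Mn^2+][OH^-]^2
Let s = molar solubility. Then [Mn^2+] = s and [OH^-] = 2s.
Substituting: Ksp = s(2s)^2 = 4s^3
Solving, s = (2.6 × 10^-13/4)^(1/3) = 4.02 × 10^-5 M
[OH^-] = 2s = 8.0 × 10^-5 M

[OH^-] ≈ 8.0 × 10^-5 M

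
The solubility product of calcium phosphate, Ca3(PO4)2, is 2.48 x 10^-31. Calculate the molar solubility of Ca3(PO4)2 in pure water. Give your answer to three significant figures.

s = 2.97 × 10^-7 M

Ca3(PO4)2(s) <=> 3 Ca^2+(aq) + 2 PO4^3-(aq)
Ksp = [Ca^2+]^3[PO4^3-]^2
If s mol/L of Ca3(PO4)2 dissolves, [Ca^2+] = 3s and [PO4^3-] = 2s.
So Ksp = (3s)^3 × (2s)^2 = 108s^5
Solving, s = (2.48 x 10^-31/108)^(1/5) = 2.97 × 10^-7 M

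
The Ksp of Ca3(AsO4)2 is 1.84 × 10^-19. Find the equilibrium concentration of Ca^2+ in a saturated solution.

[Ca^2+] = 2.11 × 10^-4 M

Ca3(AsO4)2(s) <=> 3 Ca^2+ + 2 AsO4^3-
Ksp = [Ca^2+]^3[AsO4^3-]^2
If s mol/L of Ca3(AsO4)2 dissolves, [Ca^2+] = 3s and [AsO4^3-] = 2s.
Ksp = (3s)^3(2s)^2 = 108s^5
s^5 = 1.84 × 10^-19 / 108, so s = 7.019 × 10^-5 M
[Ca^2+] = 3s = 2.11 × 10^-4 M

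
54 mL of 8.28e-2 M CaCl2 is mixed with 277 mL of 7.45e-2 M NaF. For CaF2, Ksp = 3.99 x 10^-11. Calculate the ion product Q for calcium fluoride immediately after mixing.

Total volume = 54 + 277 = 331 mL.
[Ca^2+] = 8.28 × 10^-2 × (54/331) = 1.351 × 10^-2 M
[F^-] = 7.45 x 10^-2 × (277/331) = 6.235 × 10^-2 M
CaF2(s) ⇌ Ca^2+(aq) + 2 F^-(aq), so Q = [Ca^2+][F^-]^2
Q = (1.351 × 10^-2)(6.235 x 10^-2)^2 = 5.25 × 10^-5
Q > Ksp, so CaF2 will precipitate.

5.25 × 10^-5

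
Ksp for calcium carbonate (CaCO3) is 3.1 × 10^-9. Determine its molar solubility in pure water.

CaCO3(s) ⇌ Ca^2+(aq) + CO3^2-(aq)
Ksp = [Ca^2+][CO3^2-]
For each mole of CaCO3 that dissolves: [Ca^2+] = s, [CO3^2-] = s.
Ksp = (s)(s) = s^2
s = √(3.1 × 10^-9) = 5.6 × 10^-5 M

s = 5.6 × 10^-5 M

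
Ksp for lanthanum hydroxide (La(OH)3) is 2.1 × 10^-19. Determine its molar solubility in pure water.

s = 9.4e-6 M

La(OH)3(s) ⇌ La^3+ + 3 OH^-
Ksp = [La^3+][OH^-]^3
If s mol/L of La(OH)3 dissolves, [La^3+] = s and [OH^-] = 3s.
Ksp = s(3s)^3 = 27s^4
Solving, s = (2.1 × 10^-19/27)^(1/4) = 9.4 × 10^-6 M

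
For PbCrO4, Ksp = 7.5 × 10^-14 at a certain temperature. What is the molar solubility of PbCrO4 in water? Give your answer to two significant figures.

PbCrO4(s) ⇌ Pb^2+(aq) + CrO4^2-(aq)
Ksp = [Pb^2+][CrO4^2-]
Let s = molar solubility. Then [Pb^2+] = s and [CrO4^2-] = s.
Ksp = (s)(s) = s^2
s = (7.5 × 10^-14)^(1/2) = 2.7 × 10^-7 M

s ≈ 2.7 x 10^-7 M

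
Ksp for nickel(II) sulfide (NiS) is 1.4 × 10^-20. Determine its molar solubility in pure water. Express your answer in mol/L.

NiS(s) <=> Ni^2+ + S^2-
Ksp = [Ni^2+][S^2-]
If s mol/L of NiS dissolves, [Ni^2+] = s and [S^2-] = s.
Ksp = s^2
s = (1.4 × 10^-20)^(1/2) = 1.2 x 10^-10 M

s ≈ 1.2 × 10^-10 M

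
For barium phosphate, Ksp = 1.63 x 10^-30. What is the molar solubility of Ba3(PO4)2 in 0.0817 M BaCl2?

s = 2.73 × 10^-14 M

Ba3(PO4)2(s) <=> 3 Ba^2+ + 2 PO4^3-
Ksp = [Ba^2+]^3[PO4^3-]^2
If s mol/L dissolves here, [Ba^2+] = 0.0817 + 3s ≈ 0.0817, [PO4^3-] = 2s (common-ion effect: Ba^2+ is already 0.0817 M).
Ksp ≈ (0.0817)^3 × (2s)^2
s = 2.73 × 10^-14 M
Check: 3s = 8.2 × 10^-14 ≪ 0.0817, so the approximation is valid.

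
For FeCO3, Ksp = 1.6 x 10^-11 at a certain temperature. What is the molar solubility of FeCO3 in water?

s ≈ 4.0e-6 M

FeCO3(s) ⇌ Fe^2+(aq) + CO3^2-(aq)
Ksp = [Fe^2+][CO3^2-]
Let s = molar solubility. Then [Fe^2+] = s and [CO3^2-] = s.
Ksp = s^2
s = (1.6 x 10^-11)^(1/2) = 4.0 × 10^-6 M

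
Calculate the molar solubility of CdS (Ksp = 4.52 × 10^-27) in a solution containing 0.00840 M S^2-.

CdS(s) ⇌ Cd^2+ + S^2-
Ksp = [Cd^2+][S^2-]
Let s = moles of CdS that dissolve per litre. [Cd^2+] = s, [S^2-] = 0.00840 + s ≈ 0.00840 (Ksp is small, so little additional dissolves).
Ksp ≈ s × 0.00840
s = 5.38 x 10^-25 M
Check: s = 5.4 × 10^-25 ≪ 0.00840, so the approximation is valid.

s = 5.38e-25 M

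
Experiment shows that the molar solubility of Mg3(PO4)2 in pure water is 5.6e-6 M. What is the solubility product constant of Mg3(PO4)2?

Mg3(PO4)2(s) <=> 3 Mg^2+(aq) + 2 PO4^3-(aq)
Let s = molar solubility. Then [Mg^2+] = 3s and [PO4^3-] = 2s.
Ksp = [Mg^2+]^3[PO4^3-]^2
So Ksp = (3s)^3 × (2s)^2 = 108s^5
Ksp = 108 × (5.6 × 10^-6)^5 = 5.9 × 10^-25

Ksp = 5.9e-25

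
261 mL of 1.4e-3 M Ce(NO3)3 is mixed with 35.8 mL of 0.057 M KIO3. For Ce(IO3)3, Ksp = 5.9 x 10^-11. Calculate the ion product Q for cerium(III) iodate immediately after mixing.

Q ≈ 4.0 × 10^-10

Total volume = 261 + 35.8 = 296.8 mL.
[Ce^3+] = 1.4 × 10^-3 × (261/296.8) = 1.23 x 10^-3 M
[IO3^-] = 5.7 x 10^-2 × (35.8/296.8) = 6.88 × 10^-3 M
Ce(IO3)3(s) ⇌ Ce^3+(aq) + 3 IO3^-(aq), so Q = [Ce^3+][IO3^-]^3
Q = (1.23 × 10^-3)(6.88 × 10^-3)^3 = 4.0 × 10^-10
Q > Ksp, so Ce(IO3)3 will precipitate.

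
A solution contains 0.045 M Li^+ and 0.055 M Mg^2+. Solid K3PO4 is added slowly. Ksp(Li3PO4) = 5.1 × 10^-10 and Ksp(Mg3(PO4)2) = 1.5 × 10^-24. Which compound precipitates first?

Each salt begins to precipitate when Q = Ksp, i.e. when [PO4^3-] reaches its threshold.
For Li3PO4: 5.1 × 10^-10 = (0.045)^3 × [PO4^3-]  ⇒  [PO4^3-] = 5.6 x 10^-6 M.
For Mg3(PO4)2: 1.5 × 10^-24 = (0.055)^3 × [PO4^3-]^2  ⇒  [PO4^3-] = 9.5 × 10^-11 M.
The salt with the lower threshold [PO4^3-] precipitates first: Mg3(PO4)2.

Mg3(PO4)2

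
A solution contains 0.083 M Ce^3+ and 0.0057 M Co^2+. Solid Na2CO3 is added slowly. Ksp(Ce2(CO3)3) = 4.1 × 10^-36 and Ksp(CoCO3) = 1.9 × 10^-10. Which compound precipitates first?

Precipitation of each salt starts when its ion product equals its Ksp.
For Ce2(CO3)3: 4.1 × 10^-36 = (0.083)^2 × [CO3^2-]^3  ⇒  [CO3^2-] = 8.4 × 10^-12 M.
For CoCO3: 1.9 × 10^-10 = 0.0057 × [CO3^2-]  ⇒  [CO3^2-] = 3.3 x 10^-8 M.
The salt with the lower threshold [CO3^2-] precipitates first: Ce2(CO3)3.

Ce2(CO3)3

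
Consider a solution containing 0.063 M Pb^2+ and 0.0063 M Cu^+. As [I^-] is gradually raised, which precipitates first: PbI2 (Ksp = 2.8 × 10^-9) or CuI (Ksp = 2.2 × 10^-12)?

Precipitation of each salt starts when its ion product equals its Ksp.
For PbI2: 2.8 × 10^-9 = 0.063 × [I^-]^2  ⇒  [I^-] = 2.1 × 10^-4 M.
For CuI: 2.2 × 10^-12 = 0.0063 × [I^-]  ⇒  [I^-] = 3.5 x 10^-10 M.
The salt with the lower threshold [I^-] precipitates first: CuI.

CuI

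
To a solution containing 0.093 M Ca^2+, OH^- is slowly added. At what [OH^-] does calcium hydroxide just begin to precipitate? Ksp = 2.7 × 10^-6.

5.4e-3 M

Ca(OH)2(s) <=> Ca^2+ + 2 OH^-
Ksp = [Ca^2+][OH^-]^2
Precipitation begins when Q = Ksp. With [Ca^2+] = 0.093 M:
2.7 × 10^-6 = (0.093) × [OH^-]^2
[OH^-] = (2.7 × 10^-6 / 9.3 × 10^-2)^(1/2) = 5.4 x 10^-3 M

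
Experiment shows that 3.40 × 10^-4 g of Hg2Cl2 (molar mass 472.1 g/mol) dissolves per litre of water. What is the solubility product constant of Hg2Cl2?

Ksp = 1.49 x 10^-18

Molar solubility s = (3.40 × 10^-4 g/L) / (472.1 g/mol) = 7.202 × 10^-7 M.
Hg2Cl2(s) <=> Hg2^2+(aq) + 2 Cl^-(aq)
With molar solubility s: [Hg2^2+] = s, [Cl^-] = 2s.
Ksp = [Hg2^2+][Cl^-]^2
Substituting: Ksp = s(2s)^2 = 4s^3
With s = 7.202 × 10^-7: Ksp = 1.49 x 10^-18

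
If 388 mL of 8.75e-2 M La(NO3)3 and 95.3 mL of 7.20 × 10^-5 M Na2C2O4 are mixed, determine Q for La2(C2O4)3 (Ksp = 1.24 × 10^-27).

Total volume = 388 + 95.3 = 483.3 mL.
[La^3+] = 8.75 × 10^-2 × (388/483.3) = 7.025 x 10^-2 M
[C2O4^2-] = 7.20 × 10^-5 × (95.3/483.3) = 1.420 × 10^-5 M
La2(C2O4)3(s) <=> 2 La^3+ + 3 C2O4^2-, so Q = [La^3+]^2[C2O4^2-]^3
Q = (7.025 × 10^-2)^2(1.420 × 10^-5)^3 = 1.41 x 10^-17
Q > Ksp, so La2(C2O4)3 will precipitate.

Q = 1.41e-17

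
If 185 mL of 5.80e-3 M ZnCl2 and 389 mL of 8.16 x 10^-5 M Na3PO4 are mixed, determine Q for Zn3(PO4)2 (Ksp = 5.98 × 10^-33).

2.00e-17

Total volume = 185 + 389 = 574 mL.
[Zn^2+] = 5.80 × 10^-3 × (185/574) = 1.869 × 10^-3 M
[PO4^3-] = 8.16 x 10^-5 × (389/574) = 5.530 × 10^-5 M
Zn3(PO4)2(s) ⇌ 3 Zn^2+ + 2 PO4^3-, so Q = [Zn^2+]^3[PO4^3-]^2
Q = (1.869 x 10^-3)^3(5.530 × 10^-5)^2 = 2.00 × 10^-17
Q > Ksp, so Zn3(PO4)2 will precipitate.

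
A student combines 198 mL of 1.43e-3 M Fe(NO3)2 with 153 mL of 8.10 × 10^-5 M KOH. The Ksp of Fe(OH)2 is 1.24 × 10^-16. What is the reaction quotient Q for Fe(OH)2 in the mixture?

Total volume = 198 + 153 = 351 mL.
[Fe^2+] = 1.43 × 10^-3 × (198/351) = 8.067 x 10^-4 M
[OH^-] = 8.10 × 10^-5 × (153/351) = 3.531 × 10^-5 M
Fe(OH)2(s) ⇌ Fe^2+(aq) + 2 OH^-(aq), so Q = [Fe^2+][OH^-]^2
Q = (8.067 x 10^-4)(3.531 x 10^-5)^2 = 1.01 × 10^-12
Q > Ksp, so Fe(OH)2 will precipitate.

Q = 1.01e-12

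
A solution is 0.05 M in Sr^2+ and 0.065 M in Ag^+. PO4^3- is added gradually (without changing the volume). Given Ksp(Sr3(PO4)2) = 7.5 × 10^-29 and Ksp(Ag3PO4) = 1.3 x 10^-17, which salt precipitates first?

Each salt begins to precipitate when Q = Ksp, i.e. when [PO4^3-] reaches its threshold.
For Sr3(PO4)2: 7.5 × 10^-29 = (0.05)^3 × [PO4^3-]^2  ⇒  [PO4^3-] = 7.7 × 10^-13 M.
For Ag3PO4: 1.3 x 10^-17 = (0.065)^3 × [PO4^3-]  ⇒  [PO4^3-] = 4.7 x 10^-14 M.
The salt with the lower threshold [PO4^3-] precipitates first: Ag3PO4.

Ag3PO4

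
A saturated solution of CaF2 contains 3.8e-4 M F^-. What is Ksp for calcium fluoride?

CaF2(s) ⇌ Ca^2+ + 2 F^-
Stoichiometry gives [Ca^2+] = (1/2)[F^-] = 1.90 × 10^-4 M.
Ksp = [Ca^2+][F^-]^2
Ksp = 1.90 × 10^-4 × (3.8 x 10^-4)^2 = 2.7 x 10^-11

Ksp = 2.7 x 10^-11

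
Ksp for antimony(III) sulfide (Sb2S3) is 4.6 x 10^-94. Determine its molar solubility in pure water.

s = 8.4 x 10^-20 M

Sb2S3(s) ⇌ 2 Sb^3+(aq) + 3 S^2-(aq)
Ksp = [Sb^3+]^2[S^2-]^3
If s mol/L of Sb2S3 dissolves, [Sb^3+] = 2s and [S^2-] = 3s.
Substituting: Ksp = (2s)^2(3s)^3 = 108s^5
Solving, s = (4.6 x 10^-94/108)^(1/5) = 8.4 x 10^-20 M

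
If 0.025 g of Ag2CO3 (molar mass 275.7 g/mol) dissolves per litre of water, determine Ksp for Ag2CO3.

3.0e-12

Molar solubility s = (2.5 x 10^-2 g/L) / (275.7 g/mol) = 9.07 × 10^-5 M.
Ag2CO3(s) ⇌ 2 Ag^+ + CO3^2-
Let s = molar solubility. Then [Ag^+] = 2s and [CO3^2-] = s.
Ksp = [Ag^+]^2[CO3^2-]
Ksp = (2s)^2s = 4s^3
With s = 9.07 × 10^-5: Ksp = 3.0 x 10^-12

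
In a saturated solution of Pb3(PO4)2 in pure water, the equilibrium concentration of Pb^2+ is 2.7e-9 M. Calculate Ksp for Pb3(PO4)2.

Ksp ≈ 6.4e-44

Pb3(PO4)2(s) ⇌ 3 Pb^2+(aq) + 2 PO4^3-(aq)
Stoichiometry gives [PO4^3-] = (2/3)[Pb^2+] = 1.80 × 10^-9 M.
Ksp = [Pb^2+]^3[PO4^3-]^2
Ksp = (2.7 x 10^-9)^3 × (1.80 × 10^-9)^2 = 6.4 × 10^-44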